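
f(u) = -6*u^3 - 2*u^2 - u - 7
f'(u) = -18*u^2 - 4*u - 1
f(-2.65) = 93.26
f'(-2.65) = -116.80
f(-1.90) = 28.83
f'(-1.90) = -58.38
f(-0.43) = -6.46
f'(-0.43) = -2.61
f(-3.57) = 244.08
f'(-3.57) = -216.13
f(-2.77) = 107.95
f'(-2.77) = -128.03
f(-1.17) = 1.04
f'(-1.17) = -20.96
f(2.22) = -84.72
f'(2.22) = -98.59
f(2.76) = -151.14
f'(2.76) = -149.16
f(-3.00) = 140.00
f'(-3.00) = -151.00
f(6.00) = -1381.00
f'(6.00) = -673.00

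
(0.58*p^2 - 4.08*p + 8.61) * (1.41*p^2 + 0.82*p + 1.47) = 0.8178*p^4 - 5.2772*p^3 + 9.6471*p^2 + 1.0626*p + 12.6567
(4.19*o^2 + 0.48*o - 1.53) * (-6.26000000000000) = -26.2294*o^2 - 3.0048*o + 9.5778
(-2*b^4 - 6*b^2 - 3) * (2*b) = -4*b^5 - 12*b^3 - 6*b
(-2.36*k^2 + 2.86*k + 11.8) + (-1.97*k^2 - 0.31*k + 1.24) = -4.33*k^2 + 2.55*k + 13.04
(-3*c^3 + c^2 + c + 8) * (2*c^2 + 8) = -6*c^5 + 2*c^4 - 22*c^3 + 24*c^2 + 8*c + 64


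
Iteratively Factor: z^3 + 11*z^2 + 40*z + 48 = (z + 4)*(z^2 + 7*z + 12) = (z + 3)*(z + 4)*(z + 4)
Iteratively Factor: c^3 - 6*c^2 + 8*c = (c - 4)*(c^2 - 2*c) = (c - 4)*(c - 2)*(c)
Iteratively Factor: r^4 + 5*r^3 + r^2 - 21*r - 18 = (r + 3)*(r^3 + 2*r^2 - 5*r - 6) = (r + 1)*(r + 3)*(r^2 + r - 6) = (r + 1)*(r + 3)^2*(r - 2)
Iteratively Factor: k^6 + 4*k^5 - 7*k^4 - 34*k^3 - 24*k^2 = (k)*(k^5 + 4*k^4 - 7*k^3 - 34*k^2 - 24*k) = k*(k + 2)*(k^4 + 2*k^3 - 11*k^2 - 12*k) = k^2*(k + 2)*(k^3 + 2*k^2 - 11*k - 12) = k^2*(k + 1)*(k + 2)*(k^2 + k - 12) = k^2*(k - 3)*(k + 1)*(k + 2)*(k + 4)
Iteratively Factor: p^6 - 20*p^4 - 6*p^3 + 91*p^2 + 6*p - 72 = (p + 3)*(p^5 - 3*p^4 - 11*p^3 + 27*p^2 + 10*p - 24) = (p - 2)*(p + 3)*(p^4 - p^3 - 13*p^2 + p + 12) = (p - 2)*(p + 3)^2*(p^3 - 4*p^2 - p + 4) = (p - 2)*(p - 1)*(p + 3)^2*(p^2 - 3*p - 4) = (p - 4)*(p - 2)*(p - 1)*(p + 3)^2*(p + 1)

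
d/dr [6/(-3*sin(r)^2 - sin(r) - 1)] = 6*(6*sin(r) + 1)*cos(r)/(3*sin(r)^2 + sin(r) + 1)^2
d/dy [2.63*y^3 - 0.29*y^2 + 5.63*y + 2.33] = 7.89*y^2 - 0.58*y + 5.63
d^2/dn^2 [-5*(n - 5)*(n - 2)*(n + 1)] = 60 - 30*n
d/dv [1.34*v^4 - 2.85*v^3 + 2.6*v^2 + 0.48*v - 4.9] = 5.36*v^3 - 8.55*v^2 + 5.2*v + 0.48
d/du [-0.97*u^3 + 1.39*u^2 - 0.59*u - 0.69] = -2.91*u^2 + 2.78*u - 0.59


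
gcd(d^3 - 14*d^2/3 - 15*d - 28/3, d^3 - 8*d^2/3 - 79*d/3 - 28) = d^2 - 17*d/3 - 28/3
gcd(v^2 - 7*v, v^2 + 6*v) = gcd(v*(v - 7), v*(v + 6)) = v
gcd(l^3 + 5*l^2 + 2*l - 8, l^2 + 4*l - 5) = l - 1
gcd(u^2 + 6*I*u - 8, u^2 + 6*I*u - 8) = u^2 + 6*I*u - 8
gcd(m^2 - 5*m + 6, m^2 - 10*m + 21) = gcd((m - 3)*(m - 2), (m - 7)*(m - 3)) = m - 3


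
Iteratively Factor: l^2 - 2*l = (l - 2)*(l)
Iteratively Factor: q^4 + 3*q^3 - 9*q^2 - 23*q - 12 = (q - 3)*(q^3 + 6*q^2 + 9*q + 4) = (q - 3)*(q + 1)*(q^2 + 5*q + 4) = (q - 3)*(q + 1)*(q + 4)*(q + 1)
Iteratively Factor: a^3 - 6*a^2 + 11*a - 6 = (a - 3)*(a^2 - 3*a + 2) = (a - 3)*(a - 2)*(a - 1)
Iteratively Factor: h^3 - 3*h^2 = (h)*(h^2 - 3*h) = h^2*(h - 3)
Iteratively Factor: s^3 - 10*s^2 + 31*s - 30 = (s - 5)*(s^2 - 5*s + 6) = (s - 5)*(s - 2)*(s - 3)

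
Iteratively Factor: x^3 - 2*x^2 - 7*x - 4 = (x - 4)*(x^2 + 2*x + 1) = (x - 4)*(x + 1)*(x + 1)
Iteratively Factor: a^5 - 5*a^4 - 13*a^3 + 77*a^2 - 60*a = (a - 3)*(a^4 - 2*a^3 - 19*a^2 + 20*a) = (a - 3)*(a - 1)*(a^3 - a^2 - 20*a) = a*(a - 3)*(a - 1)*(a^2 - a - 20) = a*(a - 5)*(a - 3)*(a - 1)*(a + 4)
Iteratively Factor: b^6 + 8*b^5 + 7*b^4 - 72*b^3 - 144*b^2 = (b + 4)*(b^5 + 4*b^4 - 9*b^3 - 36*b^2) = b*(b + 4)*(b^4 + 4*b^3 - 9*b^2 - 36*b) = b^2*(b + 4)*(b^3 + 4*b^2 - 9*b - 36) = b^2*(b + 3)*(b + 4)*(b^2 + b - 12) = b^2*(b + 3)*(b + 4)^2*(b - 3)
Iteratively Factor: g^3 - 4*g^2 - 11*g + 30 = (g - 5)*(g^2 + g - 6) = (g - 5)*(g - 2)*(g + 3)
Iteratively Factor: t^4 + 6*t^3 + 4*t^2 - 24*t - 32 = (t - 2)*(t^3 + 8*t^2 + 20*t + 16) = (t - 2)*(t + 2)*(t^2 + 6*t + 8) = (t - 2)*(t + 2)^2*(t + 4)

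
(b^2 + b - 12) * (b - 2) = b^3 - b^2 - 14*b + 24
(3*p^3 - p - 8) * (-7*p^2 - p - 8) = -21*p^5 - 3*p^4 - 17*p^3 + 57*p^2 + 16*p + 64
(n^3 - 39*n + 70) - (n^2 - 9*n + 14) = n^3 - n^2 - 30*n + 56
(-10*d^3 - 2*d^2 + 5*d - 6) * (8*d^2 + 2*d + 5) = -80*d^5 - 36*d^4 - 14*d^3 - 48*d^2 + 13*d - 30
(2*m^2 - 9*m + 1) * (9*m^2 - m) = 18*m^4 - 83*m^3 + 18*m^2 - m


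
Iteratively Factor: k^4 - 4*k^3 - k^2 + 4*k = (k + 1)*(k^3 - 5*k^2 + 4*k) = k*(k + 1)*(k^2 - 5*k + 4) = k*(k - 4)*(k + 1)*(k - 1)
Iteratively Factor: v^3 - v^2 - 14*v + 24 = (v - 2)*(v^2 + v - 12) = (v - 3)*(v - 2)*(v + 4)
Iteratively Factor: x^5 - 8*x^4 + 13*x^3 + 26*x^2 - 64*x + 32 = (x - 1)*(x^4 - 7*x^3 + 6*x^2 + 32*x - 32) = (x - 1)^2*(x^3 - 6*x^2 + 32) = (x - 4)*(x - 1)^2*(x^2 - 2*x - 8) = (x - 4)*(x - 1)^2*(x + 2)*(x - 4)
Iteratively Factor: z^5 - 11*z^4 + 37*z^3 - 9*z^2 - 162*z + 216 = (z - 3)*(z^4 - 8*z^3 + 13*z^2 + 30*z - 72) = (z - 3)*(z + 2)*(z^3 - 10*z^2 + 33*z - 36) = (z - 3)^2*(z + 2)*(z^2 - 7*z + 12) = (z - 3)^3*(z + 2)*(z - 4)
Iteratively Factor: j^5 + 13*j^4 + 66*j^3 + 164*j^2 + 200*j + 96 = (j + 4)*(j^4 + 9*j^3 + 30*j^2 + 44*j + 24) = (j + 2)*(j + 4)*(j^3 + 7*j^2 + 16*j + 12) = (j + 2)^2*(j + 4)*(j^2 + 5*j + 6) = (j + 2)^3*(j + 4)*(j + 3)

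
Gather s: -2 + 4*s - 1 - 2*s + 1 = 2*s - 2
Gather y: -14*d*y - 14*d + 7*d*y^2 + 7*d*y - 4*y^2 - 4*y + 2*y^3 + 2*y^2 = -14*d + 2*y^3 + y^2*(7*d - 2) + y*(-7*d - 4)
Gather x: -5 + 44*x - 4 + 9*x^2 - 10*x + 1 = 9*x^2 + 34*x - 8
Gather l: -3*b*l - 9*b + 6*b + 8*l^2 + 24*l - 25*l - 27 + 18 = -3*b + 8*l^2 + l*(-3*b - 1) - 9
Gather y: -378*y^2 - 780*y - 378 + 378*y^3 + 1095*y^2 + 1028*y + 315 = 378*y^3 + 717*y^2 + 248*y - 63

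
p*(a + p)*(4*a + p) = 4*a^2*p + 5*a*p^2 + p^3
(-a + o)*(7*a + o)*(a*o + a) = -7*a^3*o - 7*a^3 + 6*a^2*o^2 + 6*a^2*o + a*o^3 + a*o^2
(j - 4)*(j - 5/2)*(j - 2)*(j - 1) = j^4 - 19*j^3/2 + 63*j^2/2 - 43*j + 20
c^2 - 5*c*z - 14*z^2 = (c - 7*z)*(c + 2*z)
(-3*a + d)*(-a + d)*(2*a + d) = 6*a^3 - 5*a^2*d - 2*a*d^2 + d^3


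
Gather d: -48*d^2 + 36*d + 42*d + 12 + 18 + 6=-48*d^2 + 78*d + 36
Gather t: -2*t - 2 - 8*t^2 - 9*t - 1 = -8*t^2 - 11*t - 3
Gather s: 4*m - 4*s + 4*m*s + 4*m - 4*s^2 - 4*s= 8*m - 4*s^2 + s*(4*m - 8)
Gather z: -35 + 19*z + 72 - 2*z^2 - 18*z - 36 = -2*z^2 + z + 1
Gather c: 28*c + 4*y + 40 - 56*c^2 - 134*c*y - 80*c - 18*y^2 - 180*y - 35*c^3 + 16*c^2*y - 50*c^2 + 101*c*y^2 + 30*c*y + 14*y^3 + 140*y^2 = -35*c^3 + c^2*(16*y - 106) + c*(101*y^2 - 104*y - 52) + 14*y^3 + 122*y^2 - 176*y + 40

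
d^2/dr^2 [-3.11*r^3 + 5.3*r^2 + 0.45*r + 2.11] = 10.6 - 18.66*r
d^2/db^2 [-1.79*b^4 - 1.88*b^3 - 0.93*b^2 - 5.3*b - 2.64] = -21.48*b^2 - 11.28*b - 1.86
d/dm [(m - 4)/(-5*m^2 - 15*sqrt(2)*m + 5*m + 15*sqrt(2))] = (-m^2 - 3*sqrt(2)*m + m + (m - 4)*(2*m - 1 + 3*sqrt(2)) + 3*sqrt(2))/(5*(m^2 - m + 3*sqrt(2)*m - 3*sqrt(2))^2)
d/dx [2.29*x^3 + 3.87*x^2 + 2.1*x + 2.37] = 6.87*x^2 + 7.74*x + 2.1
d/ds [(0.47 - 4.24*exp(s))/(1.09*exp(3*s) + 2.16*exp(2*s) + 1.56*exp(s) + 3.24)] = (9.2432*exp(3*s) + 7.6215*exp(2*s) - 2.0304*exp(s) - 14.4708)*exp(s)/(1.1881*exp(6*s) + 4.7088*exp(5*s) + 8.0664*exp(4*s) + 13.8024*exp(3*s) + 16.4304*exp(2*s) + 10.1088*exp(s) + 10.4976)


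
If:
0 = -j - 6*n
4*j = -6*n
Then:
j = 0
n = 0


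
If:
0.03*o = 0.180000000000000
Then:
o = 6.00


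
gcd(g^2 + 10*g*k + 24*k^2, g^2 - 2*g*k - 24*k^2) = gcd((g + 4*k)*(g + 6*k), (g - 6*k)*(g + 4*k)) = g + 4*k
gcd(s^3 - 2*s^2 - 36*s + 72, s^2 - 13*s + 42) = s - 6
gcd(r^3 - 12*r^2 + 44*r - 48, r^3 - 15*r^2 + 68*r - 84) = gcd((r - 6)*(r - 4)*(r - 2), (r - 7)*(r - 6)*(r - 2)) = r^2 - 8*r + 12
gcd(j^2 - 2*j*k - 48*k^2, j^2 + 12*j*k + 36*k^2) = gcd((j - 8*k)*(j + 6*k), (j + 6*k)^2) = j + 6*k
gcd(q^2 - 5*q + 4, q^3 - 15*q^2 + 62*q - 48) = q - 1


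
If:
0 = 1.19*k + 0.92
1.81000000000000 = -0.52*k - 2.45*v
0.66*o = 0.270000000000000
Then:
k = -0.77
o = 0.41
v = -0.57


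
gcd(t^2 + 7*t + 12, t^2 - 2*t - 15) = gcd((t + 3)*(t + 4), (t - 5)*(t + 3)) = t + 3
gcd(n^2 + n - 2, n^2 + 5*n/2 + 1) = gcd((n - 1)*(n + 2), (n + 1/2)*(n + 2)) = n + 2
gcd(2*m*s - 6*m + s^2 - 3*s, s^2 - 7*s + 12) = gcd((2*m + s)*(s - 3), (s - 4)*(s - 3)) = s - 3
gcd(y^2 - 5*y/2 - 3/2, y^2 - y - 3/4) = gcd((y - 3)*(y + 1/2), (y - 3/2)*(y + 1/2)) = y + 1/2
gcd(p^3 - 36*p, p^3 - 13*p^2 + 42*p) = p^2 - 6*p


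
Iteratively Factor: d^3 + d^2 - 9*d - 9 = (d + 1)*(d^2 - 9) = (d - 3)*(d + 1)*(d + 3)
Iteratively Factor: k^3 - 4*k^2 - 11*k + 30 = (k - 5)*(k^2 + k - 6) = (k - 5)*(k + 3)*(k - 2)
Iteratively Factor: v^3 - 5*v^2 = (v)*(v^2 - 5*v) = v^2*(v - 5)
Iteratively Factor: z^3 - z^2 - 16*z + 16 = (z - 4)*(z^2 + 3*z - 4) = (z - 4)*(z + 4)*(z - 1)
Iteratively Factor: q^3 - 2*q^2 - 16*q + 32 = (q + 4)*(q^2 - 6*q + 8) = (q - 2)*(q + 4)*(q - 4)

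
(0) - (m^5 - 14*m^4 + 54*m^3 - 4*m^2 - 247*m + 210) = -m^5 + 14*m^4 - 54*m^3 + 4*m^2 + 247*m - 210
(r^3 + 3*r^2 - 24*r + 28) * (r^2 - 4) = r^5 + 3*r^4 - 28*r^3 + 16*r^2 + 96*r - 112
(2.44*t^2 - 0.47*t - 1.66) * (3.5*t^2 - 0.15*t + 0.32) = 8.54*t^4 - 2.011*t^3 - 4.9587*t^2 + 0.0986*t - 0.5312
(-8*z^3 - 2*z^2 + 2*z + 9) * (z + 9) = -8*z^4 - 74*z^3 - 16*z^2 + 27*z + 81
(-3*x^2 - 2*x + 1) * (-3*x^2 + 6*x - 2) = 9*x^4 - 12*x^3 - 9*x^2 + 10*x - 2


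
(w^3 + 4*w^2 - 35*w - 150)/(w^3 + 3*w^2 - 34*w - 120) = (w + 5)/(w + 4)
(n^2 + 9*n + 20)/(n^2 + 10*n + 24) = (n + 5)/(n + 6)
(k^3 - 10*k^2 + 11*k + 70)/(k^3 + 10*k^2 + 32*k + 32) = (k^2 - 12*k + 35)/(k^2 + 8*k + 16)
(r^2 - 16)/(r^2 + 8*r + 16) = (r - 4)/(r + 4)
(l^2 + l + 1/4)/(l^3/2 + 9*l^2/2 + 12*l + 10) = (4*l^2 + 4*l + 1)/(2*(l^3 + 9*l^2 + 24*l + 20))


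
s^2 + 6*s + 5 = (s + 1)*(s + 5)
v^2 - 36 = (v - 6)*(v + 6)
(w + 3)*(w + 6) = w^2 + 9*w + 18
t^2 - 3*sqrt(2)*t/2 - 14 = (t - 7*sqrt(2)/2)*(t + 2*sqrt(2))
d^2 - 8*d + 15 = (d - 5)*(d - 3)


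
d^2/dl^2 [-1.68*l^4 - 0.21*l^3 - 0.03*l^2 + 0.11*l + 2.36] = -20.16*l^2 - 1.26*l - 0.06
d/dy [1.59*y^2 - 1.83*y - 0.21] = 3.18*y - 1.83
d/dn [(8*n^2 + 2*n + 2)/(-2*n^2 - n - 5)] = 4*(-n^2 - 18*n - 2)/(4*n^4 + 4*n^3 + 21*n^2 + 10*n + 25)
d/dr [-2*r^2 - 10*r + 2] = -4*r - 10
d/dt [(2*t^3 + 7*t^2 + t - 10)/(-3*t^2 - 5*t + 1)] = (-6*t^4 - 20*t^3 - 26*t^2 - 46*t - 49)/(9*t^4 + 30*t^3 + 19*t^2 - 10*t + 1)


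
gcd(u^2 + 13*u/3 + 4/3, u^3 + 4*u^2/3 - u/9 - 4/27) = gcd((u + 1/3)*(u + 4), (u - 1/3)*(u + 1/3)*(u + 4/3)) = u + 1/3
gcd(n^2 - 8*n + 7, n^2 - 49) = n - 7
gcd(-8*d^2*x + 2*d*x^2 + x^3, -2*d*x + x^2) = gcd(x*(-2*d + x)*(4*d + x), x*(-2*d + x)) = -2*d*x + x^2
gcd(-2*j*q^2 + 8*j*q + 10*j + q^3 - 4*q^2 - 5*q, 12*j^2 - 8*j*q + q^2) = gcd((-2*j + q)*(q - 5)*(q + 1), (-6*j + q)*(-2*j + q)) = -2*j + q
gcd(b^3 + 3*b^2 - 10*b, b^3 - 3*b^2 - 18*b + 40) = b - 2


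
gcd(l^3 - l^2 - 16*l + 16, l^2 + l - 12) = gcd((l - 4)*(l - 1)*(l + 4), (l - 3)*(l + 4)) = l + 4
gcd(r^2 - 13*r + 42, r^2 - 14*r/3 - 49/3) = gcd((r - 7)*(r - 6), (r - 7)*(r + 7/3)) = r - 7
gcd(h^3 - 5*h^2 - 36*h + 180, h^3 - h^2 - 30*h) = h - 6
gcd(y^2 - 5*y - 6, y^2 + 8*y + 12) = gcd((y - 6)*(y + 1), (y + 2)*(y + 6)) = 1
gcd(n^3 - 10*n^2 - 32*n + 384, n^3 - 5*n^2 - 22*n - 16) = n - 8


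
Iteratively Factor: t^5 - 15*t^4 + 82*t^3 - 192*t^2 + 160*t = (t - 2)*(t^4 - 13*t^3 + 56*t^2 - 80*t) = (t - 4)*(t - 2)*(t^3 - 9*t^2 + 20*t) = (t - 4)^2*(t - 2)*(t^2 - 5*t) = (t - 5)*(t - 4)^2*(t - 2)*(t)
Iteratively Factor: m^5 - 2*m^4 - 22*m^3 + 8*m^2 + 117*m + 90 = (m + 3)*(m^4 - 5*m^3 - 7*m^2 + 29*m + 30) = (m - 5)*(m + 3)*(m^3 - 7*m - 6) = (m - 5)*(m + 2)*(m + 3)*(m^2 - 2*m - 3) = (m - 5)*(m - 3)*(m + 2)*(m + 3)*(m + 1)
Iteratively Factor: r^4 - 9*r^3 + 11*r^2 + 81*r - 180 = (r - 5)*(r^3 - 4*r^2 - 9*r + 36) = (r - 5)*(r + 3)*(r^2 - 7*r + 12) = (r - 5)*(r - 3)*(r + 3)*(r - 4)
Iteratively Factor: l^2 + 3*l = (l + 3)*(l)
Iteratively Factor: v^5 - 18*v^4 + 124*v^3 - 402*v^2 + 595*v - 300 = (v - 3)*(v^4 - 15*v^3 + 79*v^2 - 165*v + 100) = (v - 4)*(v - 3)*(v^3 - 11*v^2 + 35*v - 25) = (v - 4)*(v - 3)*(v - 1)*(v^2 - 10*v + 25) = (v - 5)*(v - 4)*(v - 3)*(v - 1)*(v - 5)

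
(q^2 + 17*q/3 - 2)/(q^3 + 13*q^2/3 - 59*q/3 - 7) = (3*q^2 + 17*q - 6)/(3*q^3 + 13*q^2 - 59*q - 21)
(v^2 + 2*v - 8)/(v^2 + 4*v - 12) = (v + 4)/(v + 6)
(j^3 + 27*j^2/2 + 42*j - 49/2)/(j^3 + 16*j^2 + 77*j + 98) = (j - 1/2)/(j + 2)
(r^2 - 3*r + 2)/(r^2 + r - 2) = (r - 2)/(r + 2)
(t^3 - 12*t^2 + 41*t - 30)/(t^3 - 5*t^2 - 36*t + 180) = (t - 1)/(t + 6)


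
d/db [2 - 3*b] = -3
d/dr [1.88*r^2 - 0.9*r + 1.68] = 3.76*r - 0.9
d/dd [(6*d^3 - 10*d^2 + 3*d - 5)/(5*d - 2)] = (60*d^3 - 86*d^2 + 40*d + 19)/(25*d^2 - 20*d + 4)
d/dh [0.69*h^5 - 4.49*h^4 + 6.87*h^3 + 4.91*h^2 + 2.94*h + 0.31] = 3.45*h^4 - 17.96*h^3 + 20.61*h^2 + 9.82*h + 2.94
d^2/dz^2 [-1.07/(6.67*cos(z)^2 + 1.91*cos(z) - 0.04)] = (190.412492*(1 - cos(z)^2)^2 + 40.894437*cos(z)^3 + 100.251617*cos(z)^2 - 81.707126*cos(z) - 198.790378)/(6.67*cos(z)^2 + 1.91*cos(z) - 0.04)^3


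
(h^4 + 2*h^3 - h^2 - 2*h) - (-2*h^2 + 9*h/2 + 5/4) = h^4 + 2*h^3 + h^2 - 13*h/2 - 5/4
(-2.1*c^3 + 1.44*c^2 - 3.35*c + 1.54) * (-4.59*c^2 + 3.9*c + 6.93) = 9.639*c^5 - 14.7996*c^4 + 6.4395*c^3 - 10.1544*c^2 - 17.2095*c + 10.6722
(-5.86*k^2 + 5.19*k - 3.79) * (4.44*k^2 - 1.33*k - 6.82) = -26.0184*k^4 + 30.8374*k^3 + 16.2349*k^2 - 30.3551*k + 25.8478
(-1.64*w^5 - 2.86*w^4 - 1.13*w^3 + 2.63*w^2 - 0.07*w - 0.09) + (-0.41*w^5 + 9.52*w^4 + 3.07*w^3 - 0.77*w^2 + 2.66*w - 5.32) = -2.05*w^5 + 6.66*w^4 + 1.94*w^3 + 1.86*w^2 + 2.59*w - 5.41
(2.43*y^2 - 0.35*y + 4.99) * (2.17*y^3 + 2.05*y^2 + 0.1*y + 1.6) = 5.2731*y^5 + 4.222*y^4 + 10.3538*y^3 + 14.0825*y^2 - 0.0609999999999999*y + 7.984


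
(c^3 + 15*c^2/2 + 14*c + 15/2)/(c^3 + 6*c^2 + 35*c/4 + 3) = 2*(c^2 + 6*c + 5)/(2*c^2 + 9*c + 4)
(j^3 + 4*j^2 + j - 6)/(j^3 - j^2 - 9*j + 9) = (j + 2)/(j - 3)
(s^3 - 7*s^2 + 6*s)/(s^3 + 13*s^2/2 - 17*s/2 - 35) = 2*s*(s^2 - 7*s + 6)/(2*s^3 + 13*s^2 - 17*s - 70)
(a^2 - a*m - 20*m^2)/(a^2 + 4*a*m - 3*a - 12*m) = (a - 5*m)/(a - 3)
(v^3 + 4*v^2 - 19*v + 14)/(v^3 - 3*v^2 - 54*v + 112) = (v - 1)/(v - 8)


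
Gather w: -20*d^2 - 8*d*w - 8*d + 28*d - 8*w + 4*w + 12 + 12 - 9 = -20*d^2 + 20*d + w*(-8*d - 4) + 15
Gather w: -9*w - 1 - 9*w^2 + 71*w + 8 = -9*w^2 + 62*w + 7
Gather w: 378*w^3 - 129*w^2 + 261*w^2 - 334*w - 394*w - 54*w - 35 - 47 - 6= 378*w^3 + 132*w^2 - 782*w - 88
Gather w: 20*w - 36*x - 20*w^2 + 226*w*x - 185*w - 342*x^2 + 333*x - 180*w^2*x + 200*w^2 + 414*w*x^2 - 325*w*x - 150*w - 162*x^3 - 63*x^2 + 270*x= w^2*(180 - 180*x) + w*(414*x^2 - 99*x - 315) - 162*x^3 - 405*x^2 + 567*x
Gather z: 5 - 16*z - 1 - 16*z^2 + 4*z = -16*z^2 - 12*z + 4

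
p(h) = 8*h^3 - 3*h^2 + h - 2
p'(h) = 24*h^2 - 6*h + 1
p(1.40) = 15.47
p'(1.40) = 39.64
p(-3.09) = -269.76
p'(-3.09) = 248.69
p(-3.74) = -466.21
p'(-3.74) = 359.14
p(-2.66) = -176.46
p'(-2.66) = 186.77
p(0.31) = -1.74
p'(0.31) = 1.45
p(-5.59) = -1498.75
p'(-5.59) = 784.49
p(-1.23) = -22.66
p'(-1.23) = 44.69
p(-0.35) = -3.06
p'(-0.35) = 6.04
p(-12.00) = -14270.00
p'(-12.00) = 3529.00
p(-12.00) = -14270.00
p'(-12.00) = 3529.00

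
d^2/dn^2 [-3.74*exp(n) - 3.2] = -3.74*exp(n)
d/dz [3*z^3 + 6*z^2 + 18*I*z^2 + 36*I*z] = 9*z^2 + z*(12 + 36*I) + 36*I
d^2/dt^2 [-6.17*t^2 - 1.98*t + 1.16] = -12.3400000000000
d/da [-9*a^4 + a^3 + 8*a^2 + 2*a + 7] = -36*a^3 + 3*a^2 + 16*a + 2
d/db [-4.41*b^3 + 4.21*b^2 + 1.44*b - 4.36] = -13.23*b^2 + 8.42*b + 1.44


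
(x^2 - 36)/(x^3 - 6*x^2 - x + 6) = (x + 6)/(x^2 - 1)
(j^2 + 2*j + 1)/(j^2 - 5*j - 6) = (j + 1)/(j - 6)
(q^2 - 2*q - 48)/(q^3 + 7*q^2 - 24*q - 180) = (q - 8)/(q^2 + q - 30)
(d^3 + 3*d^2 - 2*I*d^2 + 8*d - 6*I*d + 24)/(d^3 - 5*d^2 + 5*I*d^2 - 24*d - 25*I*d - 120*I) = (d^2 - 2*I*d + 8)/(d^2 + d*(-8 + 5*I) - 40*I)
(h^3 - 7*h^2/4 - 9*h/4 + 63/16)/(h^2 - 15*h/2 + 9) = (h^2 - h/4 - 21/8)/(h - 6)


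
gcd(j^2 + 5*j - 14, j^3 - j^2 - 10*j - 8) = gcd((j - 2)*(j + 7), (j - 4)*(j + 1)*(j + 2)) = 1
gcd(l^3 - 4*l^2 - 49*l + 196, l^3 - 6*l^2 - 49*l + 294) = l^2 - 49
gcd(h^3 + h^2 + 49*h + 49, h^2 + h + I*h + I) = h + 1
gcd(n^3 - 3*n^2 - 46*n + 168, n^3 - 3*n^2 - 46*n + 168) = n^3 - 3*n^2 - 46*n + 168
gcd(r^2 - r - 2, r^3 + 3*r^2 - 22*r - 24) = r + 1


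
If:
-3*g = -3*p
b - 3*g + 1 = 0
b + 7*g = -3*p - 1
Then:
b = -1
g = 0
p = 0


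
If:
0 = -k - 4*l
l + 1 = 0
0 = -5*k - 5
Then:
No Solution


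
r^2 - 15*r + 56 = (r - 8)*(r - 7)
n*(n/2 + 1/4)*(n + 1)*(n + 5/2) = n^4/2 + 2*n^3 + 17*n^2/8 + 5*n/8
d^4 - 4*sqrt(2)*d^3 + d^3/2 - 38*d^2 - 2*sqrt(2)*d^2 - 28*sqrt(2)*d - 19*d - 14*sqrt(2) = (d + 1/2)*(d - 7*sqrt(2))*(d + sqrt(2))*(d + 2*sqrt(2))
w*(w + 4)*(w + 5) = w^3 + 9*w^2 + 20*w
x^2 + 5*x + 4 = (x + 1)*(x + 4)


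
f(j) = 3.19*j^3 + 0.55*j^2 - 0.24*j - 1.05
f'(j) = 9.57*j^2 + 1.1*j - 0.24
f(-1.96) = -22.49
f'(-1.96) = 34.37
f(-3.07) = -87.43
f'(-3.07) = 86.58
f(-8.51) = -1925.16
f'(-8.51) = 683.46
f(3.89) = 194.11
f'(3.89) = 148.85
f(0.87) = 1.26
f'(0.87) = 7.96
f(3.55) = 147.75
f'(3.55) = 124.27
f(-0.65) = -1.54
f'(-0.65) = 3.09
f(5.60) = 575.07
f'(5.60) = 306.04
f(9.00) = 2366.85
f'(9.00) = 784.83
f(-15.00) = -10639.95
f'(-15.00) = 2136.51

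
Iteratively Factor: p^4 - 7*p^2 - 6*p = (p + 1)*(p^3 - p^2 - 6*p) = (p + 1)*(p + 2)*(p^2 - 3*p) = p*(p + 1)*(p + 2)*(p - 3)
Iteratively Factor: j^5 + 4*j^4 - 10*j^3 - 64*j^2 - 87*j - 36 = (j + 1)*(j^4 + 3*j^3 - 13*j^2 - 51*j - 36) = (j + 1)*(j + 3)*(j^3 - 13*j - 12) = (j - 4)*(j + 1)*(j + 3)*(j^2 + 4*j + 3) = (j - 4)*(j + 1)^2*(j + 3)*(j + 3)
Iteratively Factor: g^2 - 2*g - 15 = (g + 3)*(g - 5)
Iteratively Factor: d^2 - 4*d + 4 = (d - 2)*(d - 2)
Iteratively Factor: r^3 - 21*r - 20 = (r + 1)*(r^2 - r - 20) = (r + 1)*(r + 4)*(r - 5)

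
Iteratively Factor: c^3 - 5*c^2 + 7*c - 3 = (c - 1)*(c^2 - 4*c + 3) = (c - 3)*(c - 1)*(c - 1)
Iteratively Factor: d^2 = (d)*(d)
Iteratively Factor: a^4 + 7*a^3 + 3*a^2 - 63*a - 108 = (a + 4)*(a^3 + 3*a^2 - 9*a - 27) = (a - 3)*(a + 4)*(a^2 + 6*a + 9) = (a - 3)*(a + 3)*(a + 4)*(a + 3)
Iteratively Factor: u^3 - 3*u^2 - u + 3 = (u - 1)*(u^2 - 2*u - 3) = (u - 3)*(u - 1)*(u + 1)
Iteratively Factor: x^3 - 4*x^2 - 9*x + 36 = (x + 3)*(x^2 - 7*x + 12) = (x - 4)*(x + 3)*(x - 3)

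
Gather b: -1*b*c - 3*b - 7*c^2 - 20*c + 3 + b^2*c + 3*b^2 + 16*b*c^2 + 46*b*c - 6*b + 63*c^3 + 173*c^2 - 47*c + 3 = b^2*(c + 3) + b*(16*c^2 + 45*c - 9) + 63*c^3 + 166*c^2 - 67*c + 6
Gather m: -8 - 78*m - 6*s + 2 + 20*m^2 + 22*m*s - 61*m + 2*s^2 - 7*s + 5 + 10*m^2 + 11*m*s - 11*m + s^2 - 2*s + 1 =30*m^2 + m*(33*s - 150) + 3*s^2 - 15*s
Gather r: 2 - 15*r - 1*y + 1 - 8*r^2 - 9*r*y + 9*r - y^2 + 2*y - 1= -8*r^2 + r*(-9*y - 6) - y^2 + y + 2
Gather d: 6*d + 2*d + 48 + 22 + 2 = 8*d + 72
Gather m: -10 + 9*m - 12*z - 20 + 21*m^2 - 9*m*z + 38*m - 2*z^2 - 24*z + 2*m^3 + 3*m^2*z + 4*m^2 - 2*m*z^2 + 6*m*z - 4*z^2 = 2*m^3 + m^2*(3*z + 25) + m*(-2*z^2 - 3*z + 47) - 6*z^2 - 36*z - 30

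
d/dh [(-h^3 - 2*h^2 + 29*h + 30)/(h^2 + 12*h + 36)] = (-h^2 - 12*h + 19)/(h^2 + 12*h + 36)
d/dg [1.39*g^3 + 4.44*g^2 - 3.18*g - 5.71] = 4.17*g^2 + 8.88*g - 3.18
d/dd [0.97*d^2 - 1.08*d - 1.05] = 1.94*d - 1.08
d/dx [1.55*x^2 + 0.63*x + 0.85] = 3.1*x + 0.63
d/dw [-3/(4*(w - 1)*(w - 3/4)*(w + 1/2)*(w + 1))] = 12*(16*w^3 - 3*w^2 - 11*w + 1)/(64*w^8 - 32*w^7 - 172*w^6 + 76*w^5 + 161*w^4 - 56*w^3 - 62*w^2 + 12*w + 9)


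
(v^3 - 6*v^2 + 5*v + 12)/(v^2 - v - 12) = (v^2 - 2*v - 3)/(v + 3)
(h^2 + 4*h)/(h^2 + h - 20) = h*(h + 4)/(h^2 + h - 20)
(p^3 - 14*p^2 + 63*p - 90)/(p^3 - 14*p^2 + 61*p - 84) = (p^2 - 11*p + 30)/(p^2 - 11*p + 28)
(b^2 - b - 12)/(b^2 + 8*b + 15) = (b - 4)/(b + 5)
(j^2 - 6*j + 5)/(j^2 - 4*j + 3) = (j - 5)/(j - 3)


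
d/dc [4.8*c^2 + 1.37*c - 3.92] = 9.6*c + 1.37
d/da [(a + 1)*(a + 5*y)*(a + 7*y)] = 3*a^2 + 24*a*y + 2*a + 35*y^2 + 12*y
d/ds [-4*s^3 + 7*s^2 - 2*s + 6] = -12*s^2 + 14*s - 2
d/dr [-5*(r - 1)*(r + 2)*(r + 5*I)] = -15*r^2 - r*(10 + 50*I) + 10 - 25*I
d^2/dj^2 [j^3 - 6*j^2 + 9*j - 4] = 6*j - 12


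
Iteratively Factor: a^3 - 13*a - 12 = (a - 4)*(a^2 + 4*a + 3) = (a - 4)*(a + 1)*(a + 3)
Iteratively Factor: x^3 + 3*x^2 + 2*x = (x + 2)*(x^2 + x) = x*(x + 2)*(x + 1)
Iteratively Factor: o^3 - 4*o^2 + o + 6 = (o - 2)*(o^2 - 2*o - 3) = (o - 3)*(o - 2)*(o + 1)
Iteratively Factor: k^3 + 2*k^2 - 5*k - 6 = (k - 2)*(k^2 + 4*k + 3) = (k - 2)*(k + 1)*(k + 3)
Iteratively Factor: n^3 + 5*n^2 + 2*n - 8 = (n - 1)*(n^2 + 6*n + 8) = (n - 1)*(n + 2)*(n + 4)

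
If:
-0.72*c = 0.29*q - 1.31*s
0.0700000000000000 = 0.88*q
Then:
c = 1.81944444444444*s - 0.0320391414141414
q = 0.08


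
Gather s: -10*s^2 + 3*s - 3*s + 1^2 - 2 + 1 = -10*s^2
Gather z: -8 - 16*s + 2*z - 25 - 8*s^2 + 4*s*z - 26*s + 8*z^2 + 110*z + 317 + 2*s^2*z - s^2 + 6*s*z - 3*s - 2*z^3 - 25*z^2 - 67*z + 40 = -9*s^2 - 45*s - 2*z^3 - 17*z^2 + z*(2*s^2 + 10*s + 45) + 324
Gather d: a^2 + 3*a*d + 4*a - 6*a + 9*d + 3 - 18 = a^2 - 2*a + d*(3*a + 9) - 15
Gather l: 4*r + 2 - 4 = 4*r - 2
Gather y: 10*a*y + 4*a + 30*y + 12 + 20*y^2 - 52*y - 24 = 4*a + 20*y^2 + y*(10*a - 22) - 12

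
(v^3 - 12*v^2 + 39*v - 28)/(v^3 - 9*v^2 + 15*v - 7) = (v - 4)/(v - 1)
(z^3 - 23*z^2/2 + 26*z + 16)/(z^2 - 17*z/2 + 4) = (2*z^2 - 7*z - 4)/(2*z - 1)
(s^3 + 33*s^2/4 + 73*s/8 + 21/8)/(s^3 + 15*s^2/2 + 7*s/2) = (s + 3/4)/s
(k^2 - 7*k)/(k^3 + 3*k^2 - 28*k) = (k - 7)/(k^2 + 3*k - 28)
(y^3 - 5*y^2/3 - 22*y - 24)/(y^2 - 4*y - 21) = (y^2 - 14*y/3 - 8)/(y - 7)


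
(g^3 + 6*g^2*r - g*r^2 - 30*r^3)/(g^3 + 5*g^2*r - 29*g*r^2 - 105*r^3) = (-g^2 - 3*g*r + 10*r^2)/(-g^2 - 2*g*r + 35*r^2)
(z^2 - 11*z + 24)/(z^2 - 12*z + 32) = (z - 3)/(z - 4)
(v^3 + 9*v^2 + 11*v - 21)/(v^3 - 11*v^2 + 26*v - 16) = (v^2 + 10*v + 21)/(v^2 - 10*v + 16)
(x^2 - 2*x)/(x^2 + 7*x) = (x - 2)/(x + 7)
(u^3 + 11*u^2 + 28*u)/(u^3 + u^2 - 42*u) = (u + 4)/(u - 6)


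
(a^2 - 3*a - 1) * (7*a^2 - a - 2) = 7*a^4 - 22*a^3 - 6*a^2 + 7*a + 2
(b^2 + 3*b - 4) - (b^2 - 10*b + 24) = 13*b - 28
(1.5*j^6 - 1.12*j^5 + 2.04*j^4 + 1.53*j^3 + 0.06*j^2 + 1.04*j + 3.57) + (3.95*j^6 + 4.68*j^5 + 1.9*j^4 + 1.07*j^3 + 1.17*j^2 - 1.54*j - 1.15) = 5.45*j^6 + 3.56*j^5 + 3.94*j^4 + 2.6*j^3 + 1.23*j^2 - 0.5*j + 2.42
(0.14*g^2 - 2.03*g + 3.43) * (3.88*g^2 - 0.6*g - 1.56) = 0.5432*g^4 - 7.9604*g^3 + 14.308*g^2 + 1.1088*g - 5.3508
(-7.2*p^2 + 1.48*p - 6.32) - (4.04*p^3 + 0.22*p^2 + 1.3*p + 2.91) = -4.04*p^3 - 7.42*p^2 + 0.18*p - 9.23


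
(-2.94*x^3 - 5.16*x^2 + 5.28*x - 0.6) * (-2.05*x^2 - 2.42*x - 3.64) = 6.027*x^5 + 17.6928*x^4 + 12.3648*x^3 + 7.2348*x^2 - 17.7672*x + 2.184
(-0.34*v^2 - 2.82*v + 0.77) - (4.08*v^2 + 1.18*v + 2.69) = -4.42*v^2 - 4.0*v - 1.92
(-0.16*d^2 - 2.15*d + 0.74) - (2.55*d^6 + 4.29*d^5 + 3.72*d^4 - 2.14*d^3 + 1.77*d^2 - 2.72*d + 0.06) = -2.55*d^6 - 4.29*d^5 - 3.72*d^4 + 2.14*d^3 - 1.93*d^2 + 0.57*d + 0.68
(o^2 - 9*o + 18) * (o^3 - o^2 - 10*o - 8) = o^5 - 10*o^4 + 17*o^3 + 64*o^2 - 108*o - 144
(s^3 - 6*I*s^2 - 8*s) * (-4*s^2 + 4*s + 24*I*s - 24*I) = -4*s^5 + 4*s^4 + 48*I*s^4 + 176*s^3 - 48*I*s^3 - 176*s^2 - 192*I*s^2 + 192*I*s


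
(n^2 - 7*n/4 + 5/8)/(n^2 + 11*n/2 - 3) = (n - 5/4)/(n + 6)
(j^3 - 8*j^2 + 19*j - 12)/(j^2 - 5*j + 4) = j - 3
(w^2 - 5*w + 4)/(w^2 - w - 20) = (-w^2 + 5*w - 4)/(-w^2 + w + 20)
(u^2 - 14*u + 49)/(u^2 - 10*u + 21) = (u - 7)/(u - 3)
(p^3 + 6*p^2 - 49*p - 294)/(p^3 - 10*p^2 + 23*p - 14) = (p^2 + 13*p + 42)/(p^2 - 3*p + 2)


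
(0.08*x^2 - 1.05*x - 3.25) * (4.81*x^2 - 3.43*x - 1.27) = 0.3848*x^4 - 5.3249*x^3 - 12.1326*x^2 + 12.481*x + 4.1275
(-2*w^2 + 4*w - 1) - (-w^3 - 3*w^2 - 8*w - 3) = w^3 + w^2 + 12*w + 2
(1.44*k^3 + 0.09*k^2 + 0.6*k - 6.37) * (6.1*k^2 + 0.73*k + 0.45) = 8.784*k^5 + 1.6002*k^4 + 4.3737*k^3 - 38.3785*k^2 - 4.3801*k - 2.8665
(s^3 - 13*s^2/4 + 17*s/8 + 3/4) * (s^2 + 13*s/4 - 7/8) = s^5 - 149*s^3/16 + 21*s^2/2 + 37*s/64 - 21/32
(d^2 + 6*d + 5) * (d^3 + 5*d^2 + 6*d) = d^5 + 11*d^4 + 41*d^3 + 61*d^2 + 30*d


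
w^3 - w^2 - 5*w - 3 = (w - 3)*(w + 1)^2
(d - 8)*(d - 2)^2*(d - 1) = d^4 - 13*d^3 + 48*d^2 - 68*d + 32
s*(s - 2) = s^2 - 2*s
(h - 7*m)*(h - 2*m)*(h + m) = h^3 - 8*h^2*m + 5*h*m^2 + 14*m^3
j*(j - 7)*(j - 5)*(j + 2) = j^4 - 10*j^3 + 11*j^2 + 70*j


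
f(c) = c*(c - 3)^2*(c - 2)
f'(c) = c*(c - 3)^2 + c*(c - 2)*(2*c - 6) + (c - 3)^2*(c - 2)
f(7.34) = 738.27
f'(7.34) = 579.05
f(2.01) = 0.02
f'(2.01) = 1.94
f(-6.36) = 4658.17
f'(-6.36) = -2284.95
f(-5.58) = 3113.71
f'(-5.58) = -1694.60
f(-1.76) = 149.94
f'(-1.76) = -188.07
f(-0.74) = 28.36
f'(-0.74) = -63.84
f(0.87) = -4.46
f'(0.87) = 3.01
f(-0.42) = 11.89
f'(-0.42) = -40.17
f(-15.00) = 82620.00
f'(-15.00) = -19548.00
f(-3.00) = 540.00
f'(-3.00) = -468.00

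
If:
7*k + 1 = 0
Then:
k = -1/7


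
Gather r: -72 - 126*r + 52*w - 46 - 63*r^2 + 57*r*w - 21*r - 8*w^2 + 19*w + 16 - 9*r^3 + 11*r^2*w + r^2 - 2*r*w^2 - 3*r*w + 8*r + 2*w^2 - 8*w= -9*r^3 + r^2*(11*w - 62) + r*(-2*w^2 + 54*w - 139) - 6*w^2 + 63*w - 102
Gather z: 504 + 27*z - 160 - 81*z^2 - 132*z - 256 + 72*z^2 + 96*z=-9*z^2 - 9*z + 88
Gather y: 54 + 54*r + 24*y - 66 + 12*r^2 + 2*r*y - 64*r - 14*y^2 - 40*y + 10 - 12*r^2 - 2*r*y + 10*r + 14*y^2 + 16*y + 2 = 0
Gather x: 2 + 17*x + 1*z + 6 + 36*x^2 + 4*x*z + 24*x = 36*x^2 + x*(4*z + 41) + z + 8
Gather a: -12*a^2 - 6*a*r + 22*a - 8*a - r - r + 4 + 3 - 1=-12*a^2 + a*(14 - 6*r) - 2*r + 6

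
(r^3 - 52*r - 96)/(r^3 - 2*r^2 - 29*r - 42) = (r^2 - 2*r - 48)/(r^2 - 4*r - 21)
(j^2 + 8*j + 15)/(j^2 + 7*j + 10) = (j + 3)/(j + 2)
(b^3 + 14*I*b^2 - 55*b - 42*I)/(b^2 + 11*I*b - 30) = (b^2 + 8*I*b - 7)/(b + 5*I)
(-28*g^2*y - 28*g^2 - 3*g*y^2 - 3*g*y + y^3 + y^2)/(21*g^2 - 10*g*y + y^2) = (4*g*y + 4*g + y^2 + y)/(-3*g + y)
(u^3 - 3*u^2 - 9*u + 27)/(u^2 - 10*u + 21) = (u^2 - 9)/(u - 7)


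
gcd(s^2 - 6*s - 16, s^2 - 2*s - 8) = s + 2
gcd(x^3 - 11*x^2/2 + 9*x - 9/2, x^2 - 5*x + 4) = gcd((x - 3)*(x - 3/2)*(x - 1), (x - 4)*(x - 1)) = x - 1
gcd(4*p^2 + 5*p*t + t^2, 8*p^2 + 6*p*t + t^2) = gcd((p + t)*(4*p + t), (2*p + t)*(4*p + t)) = 4*p + t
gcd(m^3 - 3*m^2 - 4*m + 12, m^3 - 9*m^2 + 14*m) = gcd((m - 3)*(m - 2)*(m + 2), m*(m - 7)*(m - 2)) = m - 2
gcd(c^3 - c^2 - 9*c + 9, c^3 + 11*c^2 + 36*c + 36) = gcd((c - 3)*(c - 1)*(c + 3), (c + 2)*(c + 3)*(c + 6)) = c + 3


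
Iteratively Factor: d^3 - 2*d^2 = (d - 2)*(d^2) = d*(d - 2)*(d)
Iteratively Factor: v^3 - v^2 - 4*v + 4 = (v + 2)*(v^2 - 3*v + 2) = (v - 1)*(v + 2)*(v - 2)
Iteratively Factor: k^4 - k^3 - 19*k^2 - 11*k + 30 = (k + 3)*(k^3 - 4*k^2 - 7*k + 10) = (k + 2)*(k + 3)*(k^2 - 6*k + 5) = (k - 5)*(k + 2)*(k + 3)*(k - 1)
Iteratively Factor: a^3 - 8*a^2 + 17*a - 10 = (a - 1)*(a^2 - 7*a + 10) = (a - 5)*(a - 1)*(a - 2)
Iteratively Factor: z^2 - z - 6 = (z - 3)*(z + 2)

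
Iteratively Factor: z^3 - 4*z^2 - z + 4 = (z - 4)*(z^2 - 1) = (z - 4)*(z - 1)*(z + 1)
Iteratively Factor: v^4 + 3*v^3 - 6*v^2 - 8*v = (v)*(v^3 + 3*v^2 - 6*v - 8) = v*(v + 1)*(v^2 + 2*v - 8) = v*(v + 1)*(v + 4)*(v - 2)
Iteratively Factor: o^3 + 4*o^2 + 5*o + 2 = (o + 1)*(o^2 + 3*o + 2) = (o + 1)^2*(o + 2)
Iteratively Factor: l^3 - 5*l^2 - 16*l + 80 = (l - 5)*(l^2 - 16) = (l - 5)*(l - 4)*(l + 4)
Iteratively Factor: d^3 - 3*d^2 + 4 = (d - 2)*(d^2 - d - 2) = (d - 2)^2*(d + 1)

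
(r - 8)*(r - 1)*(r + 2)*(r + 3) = r^4 - 4*r^3 - 31*r^2 - 14*r + 48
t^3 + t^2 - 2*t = t*(t - 1)*(t + 2)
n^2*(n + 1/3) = n^3 + n^2/3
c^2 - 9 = (c - 3)*(c + 3)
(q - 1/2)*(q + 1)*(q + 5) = q^3 + 11*q^2/2 + 2*q - 5/2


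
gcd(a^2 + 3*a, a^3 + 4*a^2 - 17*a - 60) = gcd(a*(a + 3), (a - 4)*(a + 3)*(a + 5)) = a + 3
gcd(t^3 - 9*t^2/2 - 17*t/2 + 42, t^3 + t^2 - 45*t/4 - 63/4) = t^2 - t/2 - 21/2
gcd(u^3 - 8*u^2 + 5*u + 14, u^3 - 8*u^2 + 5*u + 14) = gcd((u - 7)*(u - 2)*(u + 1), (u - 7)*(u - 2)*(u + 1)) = u^3 - 8*u^2 + 5*u + 14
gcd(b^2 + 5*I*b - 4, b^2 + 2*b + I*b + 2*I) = b + I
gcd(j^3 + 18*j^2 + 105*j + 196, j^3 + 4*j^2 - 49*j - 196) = j^2 + 11*j + 28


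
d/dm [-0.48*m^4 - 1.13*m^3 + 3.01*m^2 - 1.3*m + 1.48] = -1.92*m^3 - 3.39*m^2 + 6.02*m - 1.3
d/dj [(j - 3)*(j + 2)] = 2*j - 1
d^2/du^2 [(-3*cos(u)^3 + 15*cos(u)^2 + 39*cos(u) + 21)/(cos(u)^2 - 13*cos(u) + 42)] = 3*(2*sin(u)^4 - 318*sin(u)^2 + 129*cos(u) - 9*cos(3*u) + 120)/(2*(cos(u) - 6)^3)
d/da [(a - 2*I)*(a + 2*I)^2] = (a + 2*I)*(3*a - 2*I)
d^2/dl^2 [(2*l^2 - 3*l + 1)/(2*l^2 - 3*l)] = 6*(4*l^2 - 6*l + 3)/(l^3*(8*l^3 - 36*l^2 + 54*l - 27))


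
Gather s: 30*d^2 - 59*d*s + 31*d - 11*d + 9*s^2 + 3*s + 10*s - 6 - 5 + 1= 30*d^2 + 20*d + 9*s^2 + s*(13 - 59*d) - 10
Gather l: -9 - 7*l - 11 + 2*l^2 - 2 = 2*l^2 - 7*l - 22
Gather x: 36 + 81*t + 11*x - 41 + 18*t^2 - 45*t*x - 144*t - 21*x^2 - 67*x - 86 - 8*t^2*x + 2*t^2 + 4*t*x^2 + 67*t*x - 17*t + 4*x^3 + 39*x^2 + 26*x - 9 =20*t^2 - 80*t + 4*x^3 + x^2*(4*t + 18) + x*(-8*t^2 + 22*t - 30) - 100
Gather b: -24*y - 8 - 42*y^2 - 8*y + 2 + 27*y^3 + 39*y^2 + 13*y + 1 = 27*y^3 - 3*y^2 - 19*y - 5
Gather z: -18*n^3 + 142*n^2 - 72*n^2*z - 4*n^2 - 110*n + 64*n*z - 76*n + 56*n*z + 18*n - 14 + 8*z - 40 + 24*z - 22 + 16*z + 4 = -18*n^3 + 138*n^2 - 168*n + z*(-72*n^2 + 120*n + 48) - 72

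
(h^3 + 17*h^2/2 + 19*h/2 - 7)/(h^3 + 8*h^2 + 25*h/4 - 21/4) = 2*(h + 2)/(2*h + 3)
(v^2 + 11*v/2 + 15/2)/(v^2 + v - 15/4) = 2*(v + 3)/(2*v - 3)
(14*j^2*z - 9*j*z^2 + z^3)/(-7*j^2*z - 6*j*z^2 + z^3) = (-2*j + z)/(j + z)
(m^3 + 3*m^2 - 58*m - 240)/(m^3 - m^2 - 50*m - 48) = (m + 5)/(m + 1)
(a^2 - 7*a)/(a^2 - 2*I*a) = (a - 7)/(a - 2*I)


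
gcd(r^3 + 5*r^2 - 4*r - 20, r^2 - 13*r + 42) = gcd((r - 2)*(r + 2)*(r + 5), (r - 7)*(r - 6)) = 1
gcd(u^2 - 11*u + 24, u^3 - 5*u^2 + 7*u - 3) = u - 3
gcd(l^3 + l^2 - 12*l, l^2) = l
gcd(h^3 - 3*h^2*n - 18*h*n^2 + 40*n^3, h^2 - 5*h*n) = h - 5*n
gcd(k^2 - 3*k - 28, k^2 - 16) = k + 4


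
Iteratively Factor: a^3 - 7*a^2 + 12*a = (a - 3)*(a^2 - 4*a) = a*(a - 3)*(a - 4)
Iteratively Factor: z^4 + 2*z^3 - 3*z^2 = (z - 1)*(z^3 + 3*z^2) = z*(z - 1)*(z^2 + 3*z) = z*(z - 1)*(z + 3)*(z)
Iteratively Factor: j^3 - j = (j)*(j^2 - 1) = j*(j + 1)*(j - 1)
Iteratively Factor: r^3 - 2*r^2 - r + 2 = (r - 2)*(r^2 - 1) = (r - 2)*(r + 1)*(r - 1)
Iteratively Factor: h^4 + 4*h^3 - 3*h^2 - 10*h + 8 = (h - 1)*(h^3 + 5*h^2 + 2*h - 8) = (h - 1)^2*(h^2 + 6*h + 8) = (h - 1)^2*(h + 4)*(h + 2)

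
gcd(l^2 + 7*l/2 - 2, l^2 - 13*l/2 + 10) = 1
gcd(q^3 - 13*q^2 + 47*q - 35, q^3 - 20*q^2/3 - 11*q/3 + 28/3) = q^2 - 8*q + 7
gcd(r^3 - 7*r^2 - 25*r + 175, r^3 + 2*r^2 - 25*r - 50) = r^2 - 25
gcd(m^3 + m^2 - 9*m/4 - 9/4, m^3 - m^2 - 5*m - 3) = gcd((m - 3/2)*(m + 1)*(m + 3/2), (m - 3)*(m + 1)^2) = m + 1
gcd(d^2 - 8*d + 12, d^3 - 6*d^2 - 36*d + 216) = d - 6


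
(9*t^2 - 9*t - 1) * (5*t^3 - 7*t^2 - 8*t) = 45*t^5 - 108*t^4 - 14*t^3 + 79*t^2 + 8*t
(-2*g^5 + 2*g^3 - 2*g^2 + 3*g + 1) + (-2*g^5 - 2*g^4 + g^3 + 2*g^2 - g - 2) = -4*g^5 - 2*g^4 + 3*g^3 + 2*g - 1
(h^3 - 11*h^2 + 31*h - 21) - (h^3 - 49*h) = -11*h^2 + 80*h - 21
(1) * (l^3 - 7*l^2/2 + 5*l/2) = l^3 - 7*l^2/2 + 5*l/2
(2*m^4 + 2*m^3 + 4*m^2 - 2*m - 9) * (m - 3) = 2*m^5 - 4*m^4 - 2*m^3 - 14*m^2 - 3*m + 27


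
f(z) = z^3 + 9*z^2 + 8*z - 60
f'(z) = 3*z^2 + 18*z + 8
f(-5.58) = 1.85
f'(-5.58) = 0.97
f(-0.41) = -61.84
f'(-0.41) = 1.12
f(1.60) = -20.06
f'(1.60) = 44.48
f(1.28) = -32.92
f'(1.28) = 35.96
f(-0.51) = -61.87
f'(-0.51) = -0.40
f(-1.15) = -58.82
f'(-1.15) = -8.73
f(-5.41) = 1.79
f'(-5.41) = -1.58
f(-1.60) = -53.86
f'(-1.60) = -13.12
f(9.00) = 1470.00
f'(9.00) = 413.00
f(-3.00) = -30.00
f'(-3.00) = -19.00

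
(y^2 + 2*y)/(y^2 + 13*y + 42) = y*(y + 2)/(y^2 + 13*y + 42)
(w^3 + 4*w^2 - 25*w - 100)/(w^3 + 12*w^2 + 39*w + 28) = (w^2 - 25)/(w^2 + 8*w + 7)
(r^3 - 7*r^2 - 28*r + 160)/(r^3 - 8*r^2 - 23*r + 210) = (r^2 - 12*r + 32)/(r^2 - 13*r + 42)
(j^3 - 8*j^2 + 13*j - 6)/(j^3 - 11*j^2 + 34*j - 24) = (j - 1)/(j - 4)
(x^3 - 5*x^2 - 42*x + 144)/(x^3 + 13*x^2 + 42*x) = (x^2 - 11*x + 24)/(x*(x + 7))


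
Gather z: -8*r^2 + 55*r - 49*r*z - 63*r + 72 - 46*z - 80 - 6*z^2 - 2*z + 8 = -8*r^2 - 8*r - 6*z^2 + z*(-49*r - 48)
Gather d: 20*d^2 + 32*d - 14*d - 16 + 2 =20*d^2 + 18*d - 14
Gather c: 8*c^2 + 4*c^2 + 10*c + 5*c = 12*c^2 + 15*c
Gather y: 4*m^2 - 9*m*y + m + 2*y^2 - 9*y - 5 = 4*m^2 + m + 2*y^2 + y*(-9*m - 9) - 5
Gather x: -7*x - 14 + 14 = -7*x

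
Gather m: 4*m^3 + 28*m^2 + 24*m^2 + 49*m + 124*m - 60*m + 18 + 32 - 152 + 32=4*m^3 + 52*m^2 + 113*m - 70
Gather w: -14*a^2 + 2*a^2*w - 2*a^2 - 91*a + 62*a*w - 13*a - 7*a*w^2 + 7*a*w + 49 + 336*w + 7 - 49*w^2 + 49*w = -16*a^2 - 104*a + w^2*(-7*a - 49) + w*(2*a^2 + 69*a + 385) + 56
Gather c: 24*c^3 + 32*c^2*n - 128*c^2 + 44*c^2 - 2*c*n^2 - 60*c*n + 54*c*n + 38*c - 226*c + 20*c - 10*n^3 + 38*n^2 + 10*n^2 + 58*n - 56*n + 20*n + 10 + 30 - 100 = 24*c^3 + c^2*(32*n - 84) + c*(-2*n^2 - 6*n - 168) - 10*n^3 + 48*n^2 + 22*n - 60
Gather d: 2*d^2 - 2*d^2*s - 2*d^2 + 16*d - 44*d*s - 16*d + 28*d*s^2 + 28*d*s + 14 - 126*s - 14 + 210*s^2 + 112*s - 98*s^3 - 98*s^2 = -2*d^2*s + d*(28*s^2 - 16*s) - 98*s^3 + 112*s^2 - 14*s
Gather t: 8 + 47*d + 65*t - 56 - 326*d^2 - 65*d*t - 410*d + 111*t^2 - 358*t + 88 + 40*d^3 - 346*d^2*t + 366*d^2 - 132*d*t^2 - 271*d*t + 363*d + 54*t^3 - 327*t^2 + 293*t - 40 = 40*d^3 + 40*d^2 + 54*t^3 + t^2*(-132*d - 216) + t*(-346*d^2 - 336*d)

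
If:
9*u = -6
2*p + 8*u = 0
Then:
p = 8/3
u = -2/3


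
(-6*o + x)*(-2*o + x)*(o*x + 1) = 12*o^3*x - 8*o^2*x^2 + 12*o^2 + o*x^3 - 8*o*x + x^2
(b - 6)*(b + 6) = b^2 - 36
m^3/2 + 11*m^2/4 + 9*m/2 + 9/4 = (m/2 + 1/2)*(m + 3/2)*(m + 3)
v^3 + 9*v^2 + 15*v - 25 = (v - 1)*(v + 5)^2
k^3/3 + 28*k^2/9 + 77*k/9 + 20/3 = (k/3 + 1)*(k + 4/3)*(k + 5)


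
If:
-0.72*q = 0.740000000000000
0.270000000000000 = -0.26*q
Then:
No Solution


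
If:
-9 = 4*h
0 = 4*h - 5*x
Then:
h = -9/4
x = -9/5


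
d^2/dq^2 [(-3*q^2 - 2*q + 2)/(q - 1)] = -6/(q^3 - 3*q^2 + 3*q - 1)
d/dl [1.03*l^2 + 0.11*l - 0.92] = 2.06*l + 0.11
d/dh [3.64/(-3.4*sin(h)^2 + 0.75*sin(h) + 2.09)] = (24.752*sin(h) - 2.73)*cos(h)/(-3.4*sin(h)^2 + 0.75*sin(h) + 2.09)^2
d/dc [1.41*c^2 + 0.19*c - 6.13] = 2.82*c + 0.19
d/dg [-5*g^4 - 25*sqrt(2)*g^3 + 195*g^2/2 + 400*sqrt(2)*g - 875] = -20*g^3 - 75*sqrt(2)*g^2 + 195*g + 400*sqrt(2)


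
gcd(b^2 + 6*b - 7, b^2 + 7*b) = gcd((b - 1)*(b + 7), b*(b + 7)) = b + 7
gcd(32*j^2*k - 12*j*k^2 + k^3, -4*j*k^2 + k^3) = 4*j*k - k^2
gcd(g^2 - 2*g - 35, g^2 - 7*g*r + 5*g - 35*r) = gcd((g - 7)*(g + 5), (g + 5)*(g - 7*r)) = g + 5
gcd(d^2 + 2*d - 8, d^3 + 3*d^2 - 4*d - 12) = d - 2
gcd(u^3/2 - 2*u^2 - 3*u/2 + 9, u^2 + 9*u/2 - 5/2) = 1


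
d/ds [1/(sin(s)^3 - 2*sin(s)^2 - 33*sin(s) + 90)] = (-3*sin(s)^2 + 4*sin(s) + 33)*cos(s)/(sin(s)^3 - 2*sin(s)^2 - 33*sin(s) + 90)^2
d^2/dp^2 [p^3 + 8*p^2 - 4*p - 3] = 6*p + 16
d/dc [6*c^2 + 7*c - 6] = 12*c + 7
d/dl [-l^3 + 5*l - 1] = 5 - 3*l^2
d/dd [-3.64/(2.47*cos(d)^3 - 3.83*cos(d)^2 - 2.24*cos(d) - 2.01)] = (-26.9724*cos(d)^2 + 27.8824*cos(d) + 8.1536)*sin(d)/(-2.47*cos(d)^3 + 3.83*cos(d)^2 + 2.24*cos(d) + 2.01)^2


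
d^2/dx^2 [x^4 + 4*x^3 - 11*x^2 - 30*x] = 12*x^2 + 24*x - 22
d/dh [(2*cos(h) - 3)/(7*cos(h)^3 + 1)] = (28*cos(h)^3 - 63*cos(h)^2 - 2)*sin(h)/(49*cos(h)^6 + 14*cos(h)^3 + 1)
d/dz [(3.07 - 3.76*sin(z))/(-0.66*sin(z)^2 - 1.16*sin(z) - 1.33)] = (-2.4816*sin(z)^2 + 4.0524*sin(z) + 8.562)*cos(z)/(0.4356*sin(z)^4 + 1.5312*sin(z)^3 + 3.1012*sin(z)^2 + 3.0856*sin(z) + 1.7689)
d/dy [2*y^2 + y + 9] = 4*y + 1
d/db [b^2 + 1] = 2*b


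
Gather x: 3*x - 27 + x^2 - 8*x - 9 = x^2 - 5*x - 36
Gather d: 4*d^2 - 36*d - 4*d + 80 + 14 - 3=4*d^2 - 40*d + 91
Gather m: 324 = 324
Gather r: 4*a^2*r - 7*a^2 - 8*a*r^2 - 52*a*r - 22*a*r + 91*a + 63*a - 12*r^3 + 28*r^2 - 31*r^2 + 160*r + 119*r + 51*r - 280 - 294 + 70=-7*a^2 + 154*a - 12*r^3 + r^2*(-8*a - 3) + r*(4*a^2 - 74*a + 330) - 504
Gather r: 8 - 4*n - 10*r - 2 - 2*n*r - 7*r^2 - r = -4*n - 7*r^2 + r*(-2*n - 11) + 6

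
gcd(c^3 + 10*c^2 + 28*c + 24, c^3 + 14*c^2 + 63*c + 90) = c + 6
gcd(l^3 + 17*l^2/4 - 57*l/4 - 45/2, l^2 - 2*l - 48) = l + 6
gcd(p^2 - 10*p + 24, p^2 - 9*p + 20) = p - 4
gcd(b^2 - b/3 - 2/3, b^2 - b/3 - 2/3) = b^2 - b/3 - 2/3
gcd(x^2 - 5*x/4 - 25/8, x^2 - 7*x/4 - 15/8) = x - 5/2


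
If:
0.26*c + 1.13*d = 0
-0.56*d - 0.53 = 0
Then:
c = 4.11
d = -0.95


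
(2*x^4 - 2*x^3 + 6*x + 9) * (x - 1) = 2*x^5 - 4*x^4 + 2*x^3 + 6*x^2 + 3*x - 9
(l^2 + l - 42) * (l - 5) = l^3 - 4*l^2 - 47*l + 210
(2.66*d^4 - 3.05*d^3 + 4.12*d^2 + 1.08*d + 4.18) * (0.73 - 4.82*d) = -12.8212*d^5 + 16.6428*d^4 - 22.0849*d^3 - 2.198*d^2 - 19.3592*d + 3.0514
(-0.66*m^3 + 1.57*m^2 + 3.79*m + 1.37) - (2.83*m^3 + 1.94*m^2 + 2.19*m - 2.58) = -3.49*m^3 - 0.37*m^2 + 1.6*m + 3.95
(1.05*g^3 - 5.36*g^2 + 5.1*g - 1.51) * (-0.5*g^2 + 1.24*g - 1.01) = -0.525*g^5 + 3.982*g^4 - 10.2569*g^3 + 12.4926*g^2 - 7.0234*g + 1.5251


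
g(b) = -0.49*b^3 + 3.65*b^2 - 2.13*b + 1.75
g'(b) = -1.47*b^2 + 7.3*b - 2.13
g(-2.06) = 25.91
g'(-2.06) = -23.41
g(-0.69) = 5.12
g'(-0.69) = -7.87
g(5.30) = 20.04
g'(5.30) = -4.73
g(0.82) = 2.19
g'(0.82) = 2.87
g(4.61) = 21.49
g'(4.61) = 0.28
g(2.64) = 12.55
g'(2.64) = 6.90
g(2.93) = 14.52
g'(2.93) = 6.64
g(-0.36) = 3.01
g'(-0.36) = -4.95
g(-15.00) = 2508.70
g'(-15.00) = -442.38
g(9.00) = -78.98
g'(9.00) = -55.50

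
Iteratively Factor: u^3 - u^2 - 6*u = (u)*(u^2 - u - 6) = u*(u + 2)*(u - 3)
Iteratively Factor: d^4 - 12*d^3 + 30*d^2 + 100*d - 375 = (d - 5)*(d^3 - 7*d^2 - 5*d + 75) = (d - 5)*(d + 3)*(d^2 - 10*d + 25) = (d - 5)^2*(d + 3)*(d - 5)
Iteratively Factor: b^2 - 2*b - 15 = (b - 5)*(b + 3)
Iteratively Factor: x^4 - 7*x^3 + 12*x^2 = (x)*(x^3 - 7*x^2 + 12*x) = x^2*(x^2 - 7*x + 12) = x^2*(x - 4)*(x - 3)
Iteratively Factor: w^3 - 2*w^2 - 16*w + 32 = (w - 2)*(w^2 - 16) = (w - 2)*(w + 4)*(w - 4)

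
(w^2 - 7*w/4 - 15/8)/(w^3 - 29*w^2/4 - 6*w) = (w - 5/2)/(w*(w - 8))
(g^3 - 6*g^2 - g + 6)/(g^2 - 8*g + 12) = (g^2 - 1)/(g - 2)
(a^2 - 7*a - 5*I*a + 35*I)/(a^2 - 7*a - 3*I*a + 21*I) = (a - 5*I)/(a - 3*I)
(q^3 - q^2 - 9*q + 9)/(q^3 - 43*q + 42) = (q^2 - 9)/(q^2 + q - 42)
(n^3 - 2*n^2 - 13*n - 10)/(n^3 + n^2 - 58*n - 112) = (n^2 - 4*n - 5)/(n^2 - n - 56)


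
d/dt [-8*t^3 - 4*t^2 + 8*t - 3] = -24*t^2 - 8*t + 8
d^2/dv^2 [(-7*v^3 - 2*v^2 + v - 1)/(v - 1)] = 2*(-7*v^3 + 21*v^2 - 21*v - 2)/(v^3 - 3*v^2 + 3*v - 1)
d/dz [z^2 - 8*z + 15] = 2*z - 8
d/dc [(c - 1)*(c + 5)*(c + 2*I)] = 3*c^2 + 4*c*(2 + I) - 5 + 8*I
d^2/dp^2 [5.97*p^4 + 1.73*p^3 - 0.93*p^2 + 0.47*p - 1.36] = 71.64*p^2 + 10.38*p - 1.86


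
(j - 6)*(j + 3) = j^2 - 3*j - 18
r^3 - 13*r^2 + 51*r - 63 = (r - 7)*(r - 3)^2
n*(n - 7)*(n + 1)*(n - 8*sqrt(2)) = n^4 - 8*sqrt(2)*n^3 - 6*n^3 - 7*n^2 + 48*sqrt(2)*n^2 + 56*sqrt(2)*n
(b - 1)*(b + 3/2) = b^2 + b/2 - 3/2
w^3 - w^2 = w^2*(w - 1)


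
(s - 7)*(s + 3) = s^2 - 4*s - 21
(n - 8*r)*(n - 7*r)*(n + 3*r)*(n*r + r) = n^4*r - 12*n^3*r^2 + n^3*r + 11*n^2*r^3 - 12*n^2*r^2 + 168*n*r^4 + 11*n*r^3 + 168*r^4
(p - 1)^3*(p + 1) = p^4 - 2*p^3 + 2*p - 1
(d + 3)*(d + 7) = d^2 + 10*d + 21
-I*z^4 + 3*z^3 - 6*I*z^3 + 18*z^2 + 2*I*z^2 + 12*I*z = z*(z + 6)*(z + 2*I)*(-I*z + 1)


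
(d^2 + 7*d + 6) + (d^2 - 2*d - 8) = 2*d^2 + 5*d - 2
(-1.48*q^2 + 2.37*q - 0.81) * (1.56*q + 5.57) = -2.3088*q^3 - 4.5464*q^2 + 11.9373*q - 4.5117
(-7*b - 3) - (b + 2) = -8*b - 5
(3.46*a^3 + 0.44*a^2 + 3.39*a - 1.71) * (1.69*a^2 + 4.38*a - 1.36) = 5.8474*a^5 + 15.8984*a^4 + 2.9507*a^3 + 11.3599*a^2 - 12.1002*a + 2.3256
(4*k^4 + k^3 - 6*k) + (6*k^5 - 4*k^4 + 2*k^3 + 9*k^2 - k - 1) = 6*k^5 + 3*k^3 + 9*k^2 - 7*k - 1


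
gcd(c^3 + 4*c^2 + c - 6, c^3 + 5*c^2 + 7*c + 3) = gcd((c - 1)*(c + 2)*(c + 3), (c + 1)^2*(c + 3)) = c + 3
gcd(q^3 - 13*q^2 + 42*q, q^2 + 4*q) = q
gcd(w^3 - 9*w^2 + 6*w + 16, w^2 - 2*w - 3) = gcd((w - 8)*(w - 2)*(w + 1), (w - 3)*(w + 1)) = w + 1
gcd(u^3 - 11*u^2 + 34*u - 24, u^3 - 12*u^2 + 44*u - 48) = u^2 - 10*u + 24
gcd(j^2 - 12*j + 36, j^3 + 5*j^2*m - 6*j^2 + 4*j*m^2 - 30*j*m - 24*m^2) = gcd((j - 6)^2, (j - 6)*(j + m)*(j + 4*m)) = j - 6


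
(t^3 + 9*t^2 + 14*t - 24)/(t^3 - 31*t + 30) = (t + 4)/(t - 5)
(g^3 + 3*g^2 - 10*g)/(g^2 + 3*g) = (g^2 + 3*g - 10)/(g + 3)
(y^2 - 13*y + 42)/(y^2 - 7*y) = (y - 6)/y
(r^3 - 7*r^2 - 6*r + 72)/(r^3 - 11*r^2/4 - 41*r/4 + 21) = 4*(r - 6)/(4*r - 7)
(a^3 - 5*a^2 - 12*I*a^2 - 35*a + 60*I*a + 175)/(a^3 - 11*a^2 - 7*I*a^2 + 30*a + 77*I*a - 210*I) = (a - 5*I)/(a - 6)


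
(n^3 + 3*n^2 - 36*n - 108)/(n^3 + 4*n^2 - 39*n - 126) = (n + 6)/(n + 7)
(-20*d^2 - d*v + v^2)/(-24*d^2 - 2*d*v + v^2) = (-5*d + v)/(-6*d + v)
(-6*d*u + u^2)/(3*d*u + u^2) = (-6*d + u)/(3*d + u)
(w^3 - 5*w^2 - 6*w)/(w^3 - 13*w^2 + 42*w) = (w + 1)/(w - 7)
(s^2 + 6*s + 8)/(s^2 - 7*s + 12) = (s^2 + 6*s + 8)/(s^2 - 7*s + 12)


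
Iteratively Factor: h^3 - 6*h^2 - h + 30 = (h - 5)*(h^2 - h - 6) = (h - 5)*(h + 2)*(h - 3)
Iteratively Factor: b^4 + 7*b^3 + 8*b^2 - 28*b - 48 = (b - 2)*(b^3 + 9*b^2 + 26*b + 24) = (b - 2)*(b + 4)*(b^2 + 5*b + 6) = (b - 2)*(b + 2)*(b + 4)*(b + 3)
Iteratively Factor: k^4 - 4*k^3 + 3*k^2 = (k)*(k^3 - 4*k^2 + 3*k) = k^2*(k^2 - 4*k + 3) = k^2*(k - 1)*(k - 3)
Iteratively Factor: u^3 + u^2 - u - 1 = (u + 1)*(u^2 - 1) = (u + 1)^2*(u - 1)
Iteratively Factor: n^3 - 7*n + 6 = (n + 3)*(n^2 - 3*n + 2) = (n - 2)*(n + 3)*(n - 1)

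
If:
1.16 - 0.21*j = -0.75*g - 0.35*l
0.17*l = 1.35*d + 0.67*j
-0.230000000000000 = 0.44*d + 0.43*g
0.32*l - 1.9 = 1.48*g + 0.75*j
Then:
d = 0.45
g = -1.00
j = -1.43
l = -2.03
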